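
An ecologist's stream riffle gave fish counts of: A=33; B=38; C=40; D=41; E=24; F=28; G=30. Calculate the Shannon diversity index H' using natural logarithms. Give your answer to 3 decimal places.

Total N = 33+38+40+41+24+28+30 = 234, so the proportions are 0.14103, 0.16239, 0.17094, 0.17521, 0.10256, 0.11966, 0.12821 (working shown to 5 dp, full precision carried).
Each pᵢ ln pᵢ term: 0.14103×(-1.95881)=-0.27624, 0.16239×(-1.81773)=-0.29519, 0.17094×(-1.76644)=-0.30196, 0.17521×(-1.74175)=-0.30518, 0.10256×(-2.27727)=-0.23357, 0.11966×(-2.12312)=-0.25405, 0.12821×(-2.05412)=-0.26335.
Sum = -1.92953, so H' = 1.930.

1.930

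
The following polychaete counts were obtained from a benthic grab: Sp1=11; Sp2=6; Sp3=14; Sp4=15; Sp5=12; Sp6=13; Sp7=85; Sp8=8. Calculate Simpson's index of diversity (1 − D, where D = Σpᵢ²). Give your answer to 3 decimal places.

Total N = 11+6+14+15+12+13+85+8 = 164, so the proportions are 0.06707, 0.03659, 0.08537, 0.09146, 0.07317, 0.07927, 0.51829, 0.04878 (working shown to 5 dp, full precision carried).
D = 0.06707² + 0.03659² + 0.08537² + 0.09146² + 0.07317² + 0.07927² + 0.51829² + 0.04878² = 0.00450 + 0.00134 + 0.00729 + 0.00837 + 0.00535 + 0.00628 + 0.26863 + 0.00238 = 0.30413.
So 1 − D = 0.69587, i.e. 0.696 to 3 decimal places.

0.696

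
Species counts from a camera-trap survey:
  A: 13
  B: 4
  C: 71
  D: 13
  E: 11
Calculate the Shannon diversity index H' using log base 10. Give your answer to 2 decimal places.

0.49

Total N = 13+4+71+13+11 = 112, so the proportions are 0.1161, 0.0357, 0.6339, 0.1161, 0.0982 (working shown to 4 dp, full precision carried).
Each pᵢ log₁₀ pᵢ term: 0.1161×(-0.9353)=-0.1086, 0.0357×(-1.4472)=-0.0517, 0.6339×(-0.1980)=-0.1255, 0.1161×(-0.9353)=-0.1086, 0.0982×(-1.0078)=-0.0990.
Sum = -0.4933, so H' = 0.49.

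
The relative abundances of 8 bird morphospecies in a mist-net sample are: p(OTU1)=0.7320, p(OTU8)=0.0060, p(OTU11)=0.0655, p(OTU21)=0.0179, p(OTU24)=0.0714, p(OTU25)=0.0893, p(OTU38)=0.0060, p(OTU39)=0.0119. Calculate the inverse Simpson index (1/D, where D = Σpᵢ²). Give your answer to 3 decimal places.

1.806

D = 0.732² + 0.006² + 0.0655² + 0.0179² + 0.0714² + 0.0893² + 0.006² + 0.0119² = 0.535824 + 0.000036 + 0.004290 + 0.000320 + 0.005098 + 0.007974 + 0.000036 + 0.000142 = 0.553721 (working shown to 6 dp, full precision carried).
So 1/D = 1.80596, i.e. 1.806 to 3 decimal places.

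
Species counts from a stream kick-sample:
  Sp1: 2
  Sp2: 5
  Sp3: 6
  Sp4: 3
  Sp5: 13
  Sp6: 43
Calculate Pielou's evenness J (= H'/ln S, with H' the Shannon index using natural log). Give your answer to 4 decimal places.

Total N = 2+5+6+3+13+43 = 72, so the proportions are 0.027778, 0.069444, 0.083333, 0.041667, 0.180556, 0.597222 (working shown to 6 dp, full precision carried).
H' = −Σ pᵢ ln pᵢ = −((-0.099542) + (-0.185224) + (-0.207076) + (-0.132419) + (-0.309060) + (-0.307848)) = 1.241169.
With S = 6 species, ln S = 1.791759, so J = 1.241169/1.791759 = 0.692709, i.e. 0.6927 to 4 decimal places.

0.6927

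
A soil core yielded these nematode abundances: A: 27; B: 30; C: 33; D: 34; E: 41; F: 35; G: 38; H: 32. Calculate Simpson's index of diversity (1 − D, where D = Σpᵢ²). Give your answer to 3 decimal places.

0.873

Total N = 27+30+33+34+41+35+38+32 = 270, so the proportions are 0.1, 0.11111, 0.12222, 0.12593, 0.15185, 0.12963, 0.14074, 0.11852 (working shown to 5 dp, full precision carried).
D = 0.1² + 0.11111² + 0.12222² + 0.12593² + 0.15185² + 0.12963² + 0.14074² + 0.11852² = 0.01000 + 0.01235 + 0.01494 + 0.01586 + 0.02306 + 0.01680 + 0.01981 + 0.01405 = 0.12686.
So 1 − D = 0.87314, i.e. 0.873 to 3 decimal places.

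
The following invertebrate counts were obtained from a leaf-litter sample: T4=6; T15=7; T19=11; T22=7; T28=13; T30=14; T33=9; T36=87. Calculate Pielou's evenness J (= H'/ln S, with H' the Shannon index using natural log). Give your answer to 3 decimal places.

0.727

Total N = 6+7+11+7+13+14+9+87 = 154, so the proportions are 0.03896, 0.04545, 0.07143, 0.04545, 0.08442, 0.09091, 0.05844, 0.56494 (working shown to 5 dp, full precision carried).
H' = −Σ pᵢ ln pᵢ = −((-0.12644) + (-0.14050) + (-0.18850) + (-0.14050) + (-0.20868) + (-0.21799) + (-0.16596) + (-0.32260)) = 1.51117.
With S = 8 species, ln S = 2.07944, so J = 1.51117/2.07944 = 0.72672, i.e. 0.727 to 3 decimal places.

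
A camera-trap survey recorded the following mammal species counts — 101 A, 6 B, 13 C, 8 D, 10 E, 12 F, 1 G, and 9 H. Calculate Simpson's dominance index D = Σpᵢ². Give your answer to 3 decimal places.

Total N = 101+6+13+8+10+12+1+9 = 160, so the proportions are 0.63125, 0.0375, 0.08125, 0.05, 0.0625, 0.075, 0.00625, 0.05625 (working shown to 5 dp, full precision carried).
D = 0.63125² + 0.0375² + 0.08125² + 0.05² + 0.0625² + 0.075² + 0.00625² + 0.05625² = 0.39848 + 0.00141 + 0.00660 + 0.00250 + 0.00391 + 0.00562 + 0.00004 + 0.00316 = 0.42172.
To 3 decimal places, D = 0.422.

0.422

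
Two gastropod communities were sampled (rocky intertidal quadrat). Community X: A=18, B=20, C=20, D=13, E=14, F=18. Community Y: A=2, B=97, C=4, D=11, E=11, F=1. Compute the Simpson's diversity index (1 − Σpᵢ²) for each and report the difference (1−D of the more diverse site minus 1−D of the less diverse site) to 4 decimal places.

0.4383

Community X: N=103, proportions 0.17475728, 0.19417476, 0.19417476, 0.12621359, 0.13592233, 0.17475728, giving 1−D = 0.82910736 (working shown to 8 dp, full precision carried).
Community Y: N=126, proportions 0.01587302, 0.76984127, 0.03174603, 0.08730159, 0.08730159, 0.00793651, giving 1−D = 0.39077853.
Difference = |0.82910736 − 0.39077853| = 0.43832883, i.e. 0.4383 to 4 decimal places.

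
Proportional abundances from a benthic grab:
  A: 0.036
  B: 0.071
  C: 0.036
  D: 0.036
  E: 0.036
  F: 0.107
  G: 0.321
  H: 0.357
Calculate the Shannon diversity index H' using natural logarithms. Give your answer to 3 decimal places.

Each pᵢ ln pᵢ term (working shown to 5 dp, full precision carried): 0.036×(-3.32424)=-0.11967, 0.071×(-2.64508)=-0.18780, 0.036×(-3.32424)=-0.11967, 0.036×(-3.32424)=-0.11967, 0.036×(-3.32424)=-0.11967, 0.107×(-2.23493)=-0.23914, 0.321×(-1.13631)=-0.36476, 0.357×(-1.03002)=-0.36772.
Sum = -1.63810, so H' = 1.638.

1.638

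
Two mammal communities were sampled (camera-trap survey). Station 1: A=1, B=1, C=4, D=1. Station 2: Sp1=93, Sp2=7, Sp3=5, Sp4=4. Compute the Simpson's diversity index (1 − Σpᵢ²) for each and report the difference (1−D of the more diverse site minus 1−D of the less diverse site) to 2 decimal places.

0.35

Station 1: N=7, proportions 0.142857, 0.142857, 0.571429, 0.142857, giving 1−D = 0.612245 (working shown to 6 dp, full precision carried).
Station 2: N=109, proportions 0.853211, 0.06422, 0.045872, 0.036697, giving 1−D = 0.264456.
Difference = |0.612245 − 0.264456| = 0.347789, i.e. 0.35 to 2 decimal places.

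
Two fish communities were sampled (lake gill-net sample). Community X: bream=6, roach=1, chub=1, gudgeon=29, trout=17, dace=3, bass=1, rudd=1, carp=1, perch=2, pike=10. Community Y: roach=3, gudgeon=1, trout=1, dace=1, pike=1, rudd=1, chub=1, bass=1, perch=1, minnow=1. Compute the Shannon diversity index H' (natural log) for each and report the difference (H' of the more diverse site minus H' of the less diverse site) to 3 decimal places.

Community X: N=72, proportions 0.08333, 0.01389, 0.01389, 0.40278, 0.23611, 0.04167, 0.01389, 0.01389, 0.01389, 0.02778, 0.13889, giving H' = 1.71729 (working shown to 5 dp, full precision carried).
Community Y: N=12, proportions 0.25, 0.08333, 0.08333, 0.08333, 0.08333, 0.08333, 0.08333, 0.08333, 0.08333, 0.08333, giving H' = 2.21025.
Difference = |1.71729 − 2.21025| = 0.49296, i.e. 0.493 to 3 decimal places.

0.493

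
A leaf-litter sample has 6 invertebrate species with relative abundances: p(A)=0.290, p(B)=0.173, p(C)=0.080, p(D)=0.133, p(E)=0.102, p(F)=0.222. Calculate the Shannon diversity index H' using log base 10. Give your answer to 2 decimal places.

0.74

Each pᵢ log₁₀ pᵢ term (working shown to 4 dp, full precision carried): 0.29×(-0.5376)=-0.1559, 0.173×(-0.7620)=-0.1318, 0.08×(-1.0969)=-0.0878, 0.133×(-0.8761)=-0.1165, 0.102×(-0.9914)=-0.1011, 0.222×(-0.6536)=-0.1451.
Sum = -0.7382, so H' = 0.74.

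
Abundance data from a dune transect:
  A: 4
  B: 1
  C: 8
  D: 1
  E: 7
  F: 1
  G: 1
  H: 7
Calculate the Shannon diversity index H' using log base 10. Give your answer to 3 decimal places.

Total N = 4+1+8+1+7+1+1+7 = 30, so the proportions are 0.13333, 0.03333, 0.26667, 0.03333, 0.23333, 0.03333, 0.03333, 0.23333 (working shown to 5 dp, full precision carried).
Each pᵢ log₁₀ pᵢ term: 0.13333×(-0.87506)=-0.11667, 0.03333×(-1.47712)=-0.04924, 0.26667×(-0.57403)=-0.15308, 0.03333×(-1.47712)=-0.04924, 0.23333×(-0.63202)=-0.14747, 0.03333×(-1.47712)=-0.04924, 0.03333×(-1.47712)=-0.04924, 0.23333×(-0.63202)=-0.14747.
Sum = -0.76164, so H' = 0.762.

0.762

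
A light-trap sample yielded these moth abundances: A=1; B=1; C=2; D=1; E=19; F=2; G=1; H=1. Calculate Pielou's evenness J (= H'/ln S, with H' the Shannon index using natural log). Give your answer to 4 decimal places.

Total N = 1+1+2+1+19+2+1+1 = 28, so the proportions are 0.035714, 0.035714, 0.071429, 0.035714, 0.678571, 0.071429, 0.035714, 0.035714 (working shown to 6 dp, full precision carried).
H' = −Σ pᵢ ln pᵢ = −((-0.119007) + (-0.119007) + (-0.188504) + (-0.119007) + (-0.263127) + (-0.188504) + (-0.119007) + (-0.119007)) = 1.235171.
With S = 8 species, ln S = 2.079442, so J = 1.235171/2.079442 = 0.593992, i.e. 0.5940 to 4 decimal places.

0.5940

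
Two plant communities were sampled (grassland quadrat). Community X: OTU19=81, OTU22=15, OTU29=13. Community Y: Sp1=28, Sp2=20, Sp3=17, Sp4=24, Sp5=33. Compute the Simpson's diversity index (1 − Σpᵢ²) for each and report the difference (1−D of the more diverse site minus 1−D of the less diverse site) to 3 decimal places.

0.375

Community X: N=109, proportions 0.74312, 0.13761, 0.11927, giving 1−D = 0.41461 (working shown to 5 dp, full precision carried).
Community Y: N=122, proportions 0.22951, 0.16393, 0.13934, 0.19672, 0.27049, giving 1−D = 0.78917.
Difference = |0.41461 − 0.78917| = 0.37456, i.e. 0.375 to 3 decimal places.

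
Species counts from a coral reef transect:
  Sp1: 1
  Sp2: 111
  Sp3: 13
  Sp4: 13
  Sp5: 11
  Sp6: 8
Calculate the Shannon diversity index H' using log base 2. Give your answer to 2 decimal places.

1.48

Total N = 1+111+13+13+11+8 = 157, so the proportions are 0.0064, 0.707, 0.0828, 0.0828, 0.0701, 0.051 (working shown to 4 dp, full precision carried).
Each pᵢ log₂ pᵢ term: 0.0064×(-7.2946)=-0.0465, 0.707×(-0.5002)=-0.3536, 0.0828×(-3.5942)=-0.2976, 0.0828×(-3.5942)=-0.2976, 0.0701×(-3.8352)=-0.2687, 0.051×(-4.2946)=-0.2188.
Sum = -1.4829, so H' = 1.48.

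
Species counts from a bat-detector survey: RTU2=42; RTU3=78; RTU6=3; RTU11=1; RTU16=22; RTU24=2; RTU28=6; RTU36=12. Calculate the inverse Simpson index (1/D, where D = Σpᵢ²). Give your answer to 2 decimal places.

3.23

Total N = 42+78+3+1+22+2+6+12 = 166, so the proportions are 0.253012, 0.46988, 0.018072, 0.006024, 0.13253, 0.012048, 0.036145, 0.072289 (working shown to 6 dp, full precision carried).
D = 0.253012² + 0.46988² + 0.018072² + 0.006024² + 0.13253² + 0.012048² + 0.036145² + 0.072289² = 0.064015 + 0.220787 + 0.000327 + 0.000036 + 0.017564 + 0.000145 + 0.001306 + 0.005226 = 0.309406.
So 1/D = 3.2320, i.e. 3.23 to 2 decimal places.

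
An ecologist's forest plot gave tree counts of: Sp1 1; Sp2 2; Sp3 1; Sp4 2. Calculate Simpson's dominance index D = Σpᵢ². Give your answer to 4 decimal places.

Total N = 1+2+1+2 = 6, so the proportions are 0.166667, 0.333333, 0.166667, 0.333333 (working shown to 6 dp, full precision carried).
D = 0.166667² + 0.333333² + 0.166667² + 0.333333² = 0.027778 + 0.111111 + 0.027778 + 0.111111 = 0.277778.
To 4 decimal places, D = 0.2778.

0.2778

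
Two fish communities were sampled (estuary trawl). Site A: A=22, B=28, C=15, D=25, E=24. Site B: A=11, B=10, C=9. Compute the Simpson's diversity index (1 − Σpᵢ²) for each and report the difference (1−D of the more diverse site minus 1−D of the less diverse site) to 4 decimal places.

Site A: N=114, proportions 0.192982, 0.245614, 0.131579, 0.219298, 0.210526, giving 1−D = 0.792705 (working shown to 6 dp, full precision carried).
Site B: N=30, proportions 0.366667, 0.333333, 0.3, giving 1−D = 0.664444.
Difference = |0.792705 − 0.664444| = 0.128261, i.e. 0.1283 to 4 decimal places.

0.1283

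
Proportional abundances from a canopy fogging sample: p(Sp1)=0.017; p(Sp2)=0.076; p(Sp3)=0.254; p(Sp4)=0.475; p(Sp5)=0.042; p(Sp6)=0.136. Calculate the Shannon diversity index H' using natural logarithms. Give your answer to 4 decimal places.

Each pᵢ ln pᵢ term (working shown to 6 dp, full precision carried): 0.017×(-4.074542)=-0.069267, 0.076×(-2.577022)=-0.195854, 0.254×(-1.370421)=-0.348087, 0.475×(-0.744440)=-0.353609, 0.042×(-3.170086)=-0.133144, 0.136×(-1.995100)=-0.271334.
Sum = -1.371294, so H' = 1.3713.

1.3713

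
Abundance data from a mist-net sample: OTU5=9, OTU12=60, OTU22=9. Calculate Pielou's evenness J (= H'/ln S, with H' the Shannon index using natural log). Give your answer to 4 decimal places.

0.6373

Total N = 9+60+9 = 78, so the proportions are 0.115385, 0.769231, 0.115385 (working shown to 6 dp, full precision carried).
H' = −Σ pᵢ ln pᵢ = −((-0.249171) + (-0.201819) + (-0.249171)) = 0.700161.
With S = 3 species, ln S = 1.098612, so J = 0.700161/1.098612 = 0.637314, i.e. 0.6373 to 4 decimal places.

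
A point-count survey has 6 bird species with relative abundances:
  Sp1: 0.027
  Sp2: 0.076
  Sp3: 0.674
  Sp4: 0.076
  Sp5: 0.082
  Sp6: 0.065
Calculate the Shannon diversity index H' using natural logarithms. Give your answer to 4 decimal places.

Each pᵢ ln pᵢ term (working shown to 6 dp, full precision carried): 0.027×(-3.611918)=-0.097522, 0.076×(-2.577022)=-0.195854, 0.674×(-0.394525)=-0.265910, 0.076×(-2.577022)=-0.195854, 0.082×(-2.501036)=-0.205085, 0.065×(-2.733368)=-0.177669.
Sum = -1.137893, so H' = 1.1379.

1.1379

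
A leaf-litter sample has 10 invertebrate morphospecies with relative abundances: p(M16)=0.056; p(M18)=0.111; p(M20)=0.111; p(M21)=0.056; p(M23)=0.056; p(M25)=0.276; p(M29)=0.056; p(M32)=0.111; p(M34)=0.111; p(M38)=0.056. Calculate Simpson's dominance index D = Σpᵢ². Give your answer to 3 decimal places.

0.141

D = 0.056² + 0.111² + 0.111² + 0.056² + 0.056² + 0.276² + 0.056² + 0.111² + 0.111² + 0.056² = 0.00314 + 0.01232 + 0.01232 + 0.00314 + 0.00314 + 0.07618 + 0.00314 + 0.01232 + 0.01232 + 0.00314 = 0.14114 (working shown to 5 dp, full precision carried).
To 3 decimal places, D = 0.141.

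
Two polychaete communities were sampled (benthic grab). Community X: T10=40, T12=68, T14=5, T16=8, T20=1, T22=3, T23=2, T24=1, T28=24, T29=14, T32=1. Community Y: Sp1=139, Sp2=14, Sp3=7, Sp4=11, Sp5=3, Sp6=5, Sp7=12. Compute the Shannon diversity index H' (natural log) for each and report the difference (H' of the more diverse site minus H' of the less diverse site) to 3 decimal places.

Community X: N=167, proportions 0.239521, 0.407186, 0.02994, 0.047904, 0.005988, 0.017964, 0.011976, 0.005988, 0.143713, 0.083832, 0.005988, giving H' = 1.662505 (working shown to 6 dp, full precision carried).
Community Y: N=191, proportions 0.727749, 0.073298, 0.036649, 0.057592, 0.015707, 0.026178, 0.062827, giving H' = 1.042856.
Difference = |1.662505 − 1.042856| = 0.619649, i.e. 0.620 to 3 decimal places.

0.620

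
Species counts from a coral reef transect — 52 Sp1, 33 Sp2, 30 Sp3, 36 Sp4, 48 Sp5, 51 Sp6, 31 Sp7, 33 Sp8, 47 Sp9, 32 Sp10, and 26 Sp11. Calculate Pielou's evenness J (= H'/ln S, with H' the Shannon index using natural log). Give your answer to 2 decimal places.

Total N = 52+33+30+36+48+51+31+33+47+32+26 = 419, so the proportions are 0.1241, 0.0788, 0.0716, 0.0859, 0.1146, 0.1217, 0.074, 0.0788, 0.1122, 0.0764, 0.0621 (working shown to 4 dp, full precision carried).
H' = −Σ pᵢ ln pᵢ = −((-0.2590) + (-0.2002) + (-0.1888) + (-0.2109) + (-0.2482) + (-0.2563) + (-0.1927) + (-0.2002) + (-0.2454) + (-0.1964) + (-0.1725)) = 2.3705.
With S = 11 species, ln S = 2.3979, so J = 2.3705/2.3979 = 0.9886, i.e. 0.99 to 2 decimal places.

0.99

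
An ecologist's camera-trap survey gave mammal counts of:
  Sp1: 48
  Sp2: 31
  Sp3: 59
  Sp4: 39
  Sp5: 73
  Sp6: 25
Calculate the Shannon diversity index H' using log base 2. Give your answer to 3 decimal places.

2.493

Total N = 48+31+59+39+73+25 = 275, so the proportions are 0.17455, 0.11273, 0.21455, 0.14182, 0.26545, 0.09091 (working shown to 5 dp, full precision carried).
Each pᵢ log₂ pᵢ term: 0.17455×(-2.51833)=-0.43956, 0.11273×(-3.14909)=-0.35499, 0.21455×(-2.22064)=-0.47643, 0.14182×(-2.81789)=-0.39963, 0.26545×(-1.91346)=-0.50794, 0.09091×(-3.45943)=-0.31449.
Sum = -2.49304, so H' = 2.493.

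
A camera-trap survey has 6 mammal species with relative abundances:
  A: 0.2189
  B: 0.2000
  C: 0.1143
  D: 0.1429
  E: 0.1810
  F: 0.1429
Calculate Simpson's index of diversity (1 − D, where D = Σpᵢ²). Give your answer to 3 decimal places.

D = 0.2189² + 0.2² + 0.1143² + 0.1429² + 0.181² + 0.1429² = 0.04792 + 0.04000 + 0.01306 + 0.02042 + 0.03276 + 0.02042 = 0.17458 (working shown to 5 dp, full precision carried).
So 1 − D = 0.82542, i.e. 0.825 to 3 decimal places.

0.825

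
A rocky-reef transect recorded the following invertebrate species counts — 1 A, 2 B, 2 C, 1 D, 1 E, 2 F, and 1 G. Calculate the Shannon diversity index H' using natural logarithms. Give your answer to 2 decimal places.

Total N = 1+2+2+1+1+2+1 = 10, so the proportions are 0.1, 0.2, 0.2, 0.1, 0.1, 0.2, 0.1 (working shown to 4 dp, full precision carried).
Each pᵢ ln pᵢ term: 0.1×(-2.3026)=-0.2303, 0.2×(-1.6094)=-0.3219, 0.2×(-1.6094)=-0.3219, 0.1×(-2.3026)=-0.2303, 0.1×(-2.3026)=-0.2303, 0.2×(-1.6094)=-0.3219, 0.1×(-2.3026)=-0.2303.
Sum = -1.8867, so H' = 1.89.

1.89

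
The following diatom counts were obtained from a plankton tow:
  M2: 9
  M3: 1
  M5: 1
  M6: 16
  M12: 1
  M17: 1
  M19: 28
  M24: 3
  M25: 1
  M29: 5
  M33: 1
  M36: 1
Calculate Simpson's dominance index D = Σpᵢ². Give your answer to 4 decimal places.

Total N = 9+1+1+16+1+1+28+3+1+5+1+1 = 68, so the proportions are 0.132353, 0.014706, 0.014706, 0.235294, 0.014706, 0.014706, 0.411765, 0.044118, 0.014706, 0.073529, 0.014706, 0.014706 (working shown to 6 dp, full precision carried).
D = 0.132353² + 0.014706² + 0.014706² + 0.235294² + 0.014706² + 0.014706² + 0.411765² + 0.044118² + 0.014706² + 0.073529² + 0.014706² + 0.014706² = 0.017517 + 0.000216 + 0.000216 + 0.055363 + 0.000216 + 0.000216 + 0.169550 + 0.001946 + 0.000216 + 0.005407 + 0.000216 + 0.000216 = 0.251298.
To 4 decimal places, D = 0.2513.

0.2513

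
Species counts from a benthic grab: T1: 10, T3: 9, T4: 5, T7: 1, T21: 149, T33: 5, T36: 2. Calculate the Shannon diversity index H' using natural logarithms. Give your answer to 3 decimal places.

0.746

Total N = 10+9+5+1+149+5+2 = 181, so the proportions are 0.05525, 0.04972, 0.02762, 0.00552, 0.8232, 0.02762, 0.01105 (working shown to 5 dp, full precision carried).
Each pᵢ ln pᵢ term: 0.05525×(-2.89591)=-0.16000, 0.04972×(-3.00127)=-0.14923, 0.02762×(-3.58906)=-0.09915, 0.00552×(-5.19850)=-0.02872, 0.8232×(-0.19455)=-0.16016, 0.02762×(-3.58906)=-0.09915, 0.01105×(-4.50535)=-0.04978.
Sum = -0.74618, so H' = 0.746.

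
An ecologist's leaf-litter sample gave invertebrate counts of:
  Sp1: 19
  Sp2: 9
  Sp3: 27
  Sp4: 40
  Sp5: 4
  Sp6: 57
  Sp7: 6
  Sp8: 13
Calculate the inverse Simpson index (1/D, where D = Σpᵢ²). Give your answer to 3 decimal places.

Total N = 19+9+27+40+4+57+6+13 = 175, so the proportions are 0.1085714, 0.0514286, 0.1542857, 0.2285714, 0.0228571, 0.3257143, 0.0342857, 0.0742857 (working shown to 7 dp, full precision carried).
D = 0.1085714² + 0.0514286² + 0.1542857² + 0.2285714² + 0.0228571² + 0.3257143² + 0.0342857² + 0.0742857² = 0.0117878 + 0.0026449 + 0.0238041 + 0.0522449 + 0.0005224 + 0.1060898 + 0.0011755 + 0.0055184 = 0.2037878.
So 1/D = 4.90707, i.e. 4.907 to 3 decimal places.

4.907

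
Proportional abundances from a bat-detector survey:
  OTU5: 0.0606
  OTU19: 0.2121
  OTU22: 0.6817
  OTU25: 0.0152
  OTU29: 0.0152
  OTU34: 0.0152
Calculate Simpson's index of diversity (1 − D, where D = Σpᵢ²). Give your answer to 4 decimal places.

0.4859

D = 0.0606² + 0.2121² + 0.6817² + 0.0152² + 0.0152² + 0.0152² = 0.003672 + 0.044986 + 0.464715 + 0.000231 + 0.000231 + 0.000231 = 0.514067 (working shown to 6 dp, full precision carried).
So 1 − D = 0.485933, i.e. 0.4859 to 4 decimal places.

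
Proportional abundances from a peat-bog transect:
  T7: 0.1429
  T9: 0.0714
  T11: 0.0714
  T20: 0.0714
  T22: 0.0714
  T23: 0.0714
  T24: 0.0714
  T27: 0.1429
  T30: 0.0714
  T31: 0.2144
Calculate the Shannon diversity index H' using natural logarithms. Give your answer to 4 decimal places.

Each pᵢ ln pᵢ term (working shown to 6 dp, full precision carried): 0.1429×(-1.945610)=-0.278028, 0.0714×(-2.639457)=-0.188457, 0.0714×(-2.639457)=-0.188457, 0.0714×(-2.639457)=-0.188457, 0.0714×(-2.639457)=-0.188457, 0.0714×(-2.639457)=-0.188457, 0.0714×(-2.639457)=-0.188457, 0.1429×(-1.945610)=-0.278028, 0.0714×(-2.639457)=-0.188457, 0.2144×(-1.539912)=-0.330157.
Sum = -2.205413, so H' = 2.2054.

2.2054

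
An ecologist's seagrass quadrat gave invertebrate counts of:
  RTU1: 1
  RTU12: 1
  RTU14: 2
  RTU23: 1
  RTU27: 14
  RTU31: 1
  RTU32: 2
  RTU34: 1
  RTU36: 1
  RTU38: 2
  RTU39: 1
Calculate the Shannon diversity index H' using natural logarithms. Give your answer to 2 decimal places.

Total N = 1+1+2+1+14+1+2+1+1+2+1 = 27, so the proportions are 0.037, 0.037, 0.0741, 0.037, 0.5185, 0.037, 0.0741, 0.037, 0.037, 0.0741, 0.037 (working shown to 4 dp, full precision carried).
Each pᵢ ln pᵢ term: 0.037×(-3.2958)=-0.1221, 0.037×(-3.2958)=-0.1221, 0.0741×(-2.6027)=-0.1928, 0.037×(-3.2958)=-0.1221, 0.5185×(-0.6568)=-0.3406, 0.037×(-3.2958)=-0.1221, 0.0741×(-2.6027)=-0.1928, 0.037×(-3.2958)=-0.1221, 0.037×(-3.2958)=-0.1221, 0.0741×(-2.6027)=-0.1928, 0.037×(-3.2958)=-0.1221.
Sum = -1.7734, so H' = 1.77.

1.77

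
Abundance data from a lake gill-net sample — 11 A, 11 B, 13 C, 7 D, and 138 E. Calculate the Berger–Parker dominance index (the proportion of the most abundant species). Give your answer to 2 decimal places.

0.77

Total N = 11+11+13+7+138 = 180, so the proportions are 0.0611, 0.0611, 0.0722, 0.0389, 0.7667 (working shown to 4 dp, full precision carried).
The largest proportion is 0.7667, i.e. d = 0.77 to 2 decimal places.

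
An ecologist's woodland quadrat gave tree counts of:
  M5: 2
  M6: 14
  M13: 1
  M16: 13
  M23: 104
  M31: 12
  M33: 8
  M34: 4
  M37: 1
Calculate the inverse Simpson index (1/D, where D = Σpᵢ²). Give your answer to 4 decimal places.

2.2155

Total N = 2+14+1+13+104+12+8+4+1 = 159, so the proportions are 0.0125786, 0.0880503, 0.0062893, 0.081761, 0.6540881, 0.0754717, 0.0503145, 0.0251572, 0.0062893 (working shown to 7 dp, full precision carried).
D = 0.0125786² + 0.0880503² + 0.0062893² + 0.081761² + 0.6540881² + 0.0754717² + 0.0503145² + 0.0251572² + 0.0062893² = 0.0001582 + 0.0077529 + 0.0000396 + 0.0066849 + 0.4278312 + 0.0056960 + 0.0025315 + 0.0006329 + 0.0000396 = 0.4513666.
So 1/D = 2.215494, i.e. 2.2155 to 4 decimal places.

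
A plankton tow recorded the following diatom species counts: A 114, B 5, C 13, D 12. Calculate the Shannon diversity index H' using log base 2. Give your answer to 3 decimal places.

Total N = 114+5+13+12 = 144, so the proportions are 0.79167, 0.03472, 0.09028, 0.08333 (working shown to 5 dp, full precision carried).
Each pᵢ log₂ pᵢ term: 0.79167×(-0.33703)=-0.26682, 0.03472×(-4.84800)=-0.16833, 0.09028×(-3.46949)=-0.31322, 0.08333×(-3.58496)=-0.29875.
Sum = -1.04712, so H' = 1.047.

1.047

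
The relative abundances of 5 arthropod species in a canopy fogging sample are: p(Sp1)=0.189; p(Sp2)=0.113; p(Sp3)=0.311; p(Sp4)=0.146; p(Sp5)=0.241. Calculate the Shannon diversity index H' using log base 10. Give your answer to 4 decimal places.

0.6724

Each pᵢ log₁₀ pᵢ term (working shown to 6 dp, full precision carried): 0.189×(-0.723538)=-0.136749, 0.113×(-0.946922)=-0.107002, 0.311×(-0.507240)=-0.157752, 0.146×(-0.835647)=-0.122004, 0.241×(-0.617983)=-0.148934.
Sum = -0.672441, so H' = 0.6724.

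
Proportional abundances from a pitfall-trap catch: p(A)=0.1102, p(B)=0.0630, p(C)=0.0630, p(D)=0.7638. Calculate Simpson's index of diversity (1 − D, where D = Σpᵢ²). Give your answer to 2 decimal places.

D = 0.1102² + 0.063² + 0.063² + 0.7638² = 0.0121 + 0.0040 + 0.0040 + 0.5834 = 0.6035 (working shown to 4 dp, full precision carried).
So 1 − D = 0.3965, i.e. 0.40 to 2 decimal places.

0.40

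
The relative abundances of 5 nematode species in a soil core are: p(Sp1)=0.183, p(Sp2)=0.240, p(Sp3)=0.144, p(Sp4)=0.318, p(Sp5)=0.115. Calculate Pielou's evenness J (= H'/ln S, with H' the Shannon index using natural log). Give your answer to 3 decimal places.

0.960

H' = −Σ pᵢ ln pᵢ = −((-0.31078) + (-0.34251) + (-0.27906) + (-0.36433) + (-0.24872)) = 1.54541 (working shown to 5 dp, full precision carried).
With S = 5 species, ln S = 1.60944, so J = 1.54541/1.60944 = 0.96022, i.e. 0.960 to 3 decimal places.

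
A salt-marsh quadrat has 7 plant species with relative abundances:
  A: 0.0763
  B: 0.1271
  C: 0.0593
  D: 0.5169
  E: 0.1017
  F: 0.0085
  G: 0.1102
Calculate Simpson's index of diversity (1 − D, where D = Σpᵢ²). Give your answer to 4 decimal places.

0.6848

D = 0.0763² + 0.1271² + 0.0593² + 0.5169² + 0.1017² + 0.0085² + 0.1102² = 0.005822 + 0.016154 + 0.003516 + 0.267186 + 0.010343 + 0.000072 + 0.012144 = 0.315237 (working shown to 6 dp, full precision carried).
So 1 − D = 0.684763, i.e. 0.6848 to 4 decimal places.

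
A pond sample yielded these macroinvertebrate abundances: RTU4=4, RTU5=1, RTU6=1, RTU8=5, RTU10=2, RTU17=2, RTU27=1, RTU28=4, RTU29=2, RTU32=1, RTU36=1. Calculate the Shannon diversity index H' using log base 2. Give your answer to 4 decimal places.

Total N = 4+1+1+5+2+2+1+4+2+1+1 = 24, so the proportions are 0.166667, 0.041667, 0.041667, 0.208333, 0.083333, 0.083333, 0.041667, 0.166667, 0.083333, 0.041667, 0.041667 (working shown to 6 dp, full precision carried).
Each pᵢ log₂ pᵢ term: 0.166667×(-2.584963)=-0.430827, 0.041667×(-4.584963)=-0.191040, 0.041667×(-4.584963)=-0.191040, 0.208333×(-2.263034)=-0.471466, 0.083333×(-3.584963)=-0.298747, 0.083333×(-3.584963)=-0.298747, 0.041667×(-4.584963)=-0.191040, 0.166667×(-2.584963)=-0.430827, 0.083333×(-3.584963)=-0.298747, 0.041667×(-4.584963)=-0.191040, 0.041667×(-4.584963)=-0.191040.
Sum = -3.184561, so H' = 3.1846.

3.1846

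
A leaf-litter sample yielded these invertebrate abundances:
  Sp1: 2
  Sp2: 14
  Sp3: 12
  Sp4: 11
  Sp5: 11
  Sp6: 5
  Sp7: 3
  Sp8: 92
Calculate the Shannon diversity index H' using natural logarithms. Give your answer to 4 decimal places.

1.3556

Total N = 2+14+12+11+11+5+3+92 = 150, so the proportions are 0.013333, 0.093333, 0.08, 0.073333, 0.073333, 0.033333, 0.02, 0.613333 (working shown to 6 dp, full precision carried).
Each pᵢ ln pᵢ term: 0.013333×(-4.317488)=-0.057567, 0.093333×(-2.371578)=-0.221347, 0.08×(-2.525729)=-0.202058, 0.073333×(-2.612740)=-0.191601, 0.073333×(-2.612740)=-0.191601, 0.033333×(-3.401197)=-0.113373, 0.02×(-3.912023)=-0.078240, 0.613333×(-0.488847)=-0.299826.
Sum = -1.355614, so H' = 1.3556.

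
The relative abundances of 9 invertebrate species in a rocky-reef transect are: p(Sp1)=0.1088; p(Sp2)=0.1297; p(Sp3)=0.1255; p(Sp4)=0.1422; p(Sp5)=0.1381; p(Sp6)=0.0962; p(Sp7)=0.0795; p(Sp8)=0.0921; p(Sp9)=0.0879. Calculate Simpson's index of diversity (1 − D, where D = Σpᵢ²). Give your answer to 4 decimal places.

D = 0.1088² + 0.1297² + 0.1255² + 0.1422² + 0.1381² + 0.0962² + 0.0795² + 0.0921² + 0.0879² = 0.011837 + 0.016822 + 0.015750 + 0.020221 + 0.019072 + 0.009254 + 0.006320 + 0.008482 + 0.007726 = 0.115486 (working shown to 6 dp, full precision carried).
So 1 − D = 0.884514, i.e. 0.8845 to 4 decimal places.

0.8845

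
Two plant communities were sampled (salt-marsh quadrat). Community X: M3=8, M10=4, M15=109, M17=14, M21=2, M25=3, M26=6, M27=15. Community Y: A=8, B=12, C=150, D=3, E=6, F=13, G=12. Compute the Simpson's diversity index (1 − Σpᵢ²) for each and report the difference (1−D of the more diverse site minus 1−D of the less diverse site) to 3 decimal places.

Community X: N=161, proportions 0.04969, 0.02484, 0.67702, 0.08696, 0.01242, 0.01863, 0.03727, 0.09317, giving 1−D = 0.52043 (working shown to 5 dp, full precision carried).
Community Y: N=204, proportions 0.03922, 0.05882, 0.73529, 0.01471, 0.02941, 0.06373, 0.05882, giving 1−D = 0.44574.
Difference = |0.52043 − 0.44574| = 0.07469, i.e. 0.075 to 3 decimal places.

0.075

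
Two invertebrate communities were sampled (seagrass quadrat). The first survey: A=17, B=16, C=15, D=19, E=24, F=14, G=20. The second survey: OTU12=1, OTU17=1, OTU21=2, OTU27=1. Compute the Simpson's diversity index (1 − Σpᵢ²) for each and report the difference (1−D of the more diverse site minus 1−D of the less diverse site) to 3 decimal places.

0.133

The first survey: N=125, proportions 0.136, 0.128, 0.12, 0.152, 0.192, 0.112, 0.16, giving 1−D = 0.85261 (working shown to 5 dp, full precision carried).
The second survey: N=5, proportions 0.2, 0.2, 0.4, 0.2, giving 1−D = 0.72000.
Difference = |0.85261 − 0.72000| = 0.13261, i.e. 0.133 to 3 decimal places.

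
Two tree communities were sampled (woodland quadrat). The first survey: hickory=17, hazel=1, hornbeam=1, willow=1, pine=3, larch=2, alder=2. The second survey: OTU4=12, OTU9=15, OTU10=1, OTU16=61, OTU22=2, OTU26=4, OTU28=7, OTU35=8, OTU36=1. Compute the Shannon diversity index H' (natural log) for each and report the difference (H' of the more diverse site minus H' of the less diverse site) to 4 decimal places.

The first survey: N=27, proportions 0.6296296, 0.037037, 0.037037, 0.037037, 0.1111111, 0.0740741, 0.0740741, giving H' = 1.2872053 (working shown to 7 dp, full precision carried).
The second survey: N=111, proportions 0.1081081, 0.1351351, 0.009009, 0.5495495, 0.018018, 0.036036, 0.0630631, 0.0720721, 0.009009, giving H' = 1.4807796.
Difference = |1.2872053 − 1.4807796| = 0.1935743, i.e. 0.1936 to 4 decimal places.

0.1936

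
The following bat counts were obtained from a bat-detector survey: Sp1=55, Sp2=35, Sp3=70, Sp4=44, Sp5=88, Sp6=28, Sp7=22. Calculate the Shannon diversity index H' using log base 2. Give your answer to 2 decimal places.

Total N = 55+35+70+44+88+28+22 = 342, so the proportions are 0.1608, 0.1023, 0.2047, 0.1287, 0.2573, 0.0819, 0.0643 (working shown to 4 dp, full precision carried).
Each pᵢ log₂ pᵢ term: 0.1608×(-2.6365)=-0.4240, 0.1023×(-3.2886)=-0.3365, 0.2047×(-2.2886)=-0.4684, 0.1287×(-2.9584)=-0.3806, 0.2573×(-1.9584)=-0.5039, 0.0819×(-3.6105)=-0.2956, 0.0643×(-3.9584)=-0.2546.
Sum = -2.6637, so H' = 2.66.

2.66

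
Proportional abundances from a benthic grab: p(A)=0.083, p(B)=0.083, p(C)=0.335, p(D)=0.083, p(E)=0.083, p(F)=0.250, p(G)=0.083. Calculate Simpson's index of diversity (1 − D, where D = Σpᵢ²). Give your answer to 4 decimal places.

0.7908

D = 0.083² + 0.083² + 0.335² + 0.083² + 0.083² + 0.25² + 0.083² = 0.006889 + 0.006889 + 0.112225 + 0.006889 + 0.006889 + 0.062500 + 0.006889 = 0.209170 (working shown to 6 dp, full precision carried).
So 1 − D = 0.790830, i.e. 0.7908 to 4 decimal places.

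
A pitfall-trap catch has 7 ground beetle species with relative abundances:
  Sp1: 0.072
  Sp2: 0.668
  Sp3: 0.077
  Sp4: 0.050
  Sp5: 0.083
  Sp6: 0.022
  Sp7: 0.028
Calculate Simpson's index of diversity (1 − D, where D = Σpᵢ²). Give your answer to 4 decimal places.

0.5320

D = 0.072² + 0.668² + 0.077² + 0.05² + 0.083² + 0.022² + 0.028² = 0.005184 + 0.446224 + 0.005929 + 0.002500 + 0.006889 + 0.000484 + 0.000784 = 0.467994 (working shown to 6 dp, full precision carried).
So 1 − D = 0.532006, i.e. 0.5320 to 4 decimal places.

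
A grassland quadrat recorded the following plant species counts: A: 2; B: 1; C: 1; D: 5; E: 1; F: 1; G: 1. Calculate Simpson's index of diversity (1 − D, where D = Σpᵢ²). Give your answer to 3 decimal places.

Total N = 2+1+1+5+1+1+1 = 12, so the proportions are 0.16667, 0.08333, 0.08333, 0.41667, 0.08333, 0.08333, 0.08333 (working shown to 5 dp, full precision carried).
D = 0.16667² + 0.08333² + 0.08333² + 0.41667² + 0.08333² + 0.08333² + 0.08333² = 0.02778 + 0.00694 + 0.00694 + 0.17361 + 0.00694 + 0.00694 + 0.00694 = 0.23611.
So 1 − D = 0.76389, i.e. 0.764 to 3 decimal places.

0.764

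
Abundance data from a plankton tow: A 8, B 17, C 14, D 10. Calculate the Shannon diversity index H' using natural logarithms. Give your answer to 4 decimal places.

Total N = 8+17+14+10 = 49, so the proportions are 0.163265, 0.346939, 0.285714, 0.204082 (working shown to 6 dp, full precision carried).
Each pᵢ ln pᵢ term: 0.163265×(-1.812379)=-0.295899, 0.346939×(-1.058607)=-0.367272, 0.285714×(-1.252763)=-0.357932, 0.204082×(-1.589235)=-0.324334.
Sum = -1.345436, so H' = 1.3454.

1.3454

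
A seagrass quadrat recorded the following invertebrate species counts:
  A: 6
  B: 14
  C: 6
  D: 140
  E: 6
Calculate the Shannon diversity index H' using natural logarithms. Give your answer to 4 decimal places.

Total N = 6+14+6+140+6 = 172, so the proportions are 0.034884, 0.081395, 0.034884, 0.813953, 0.034884 (working shown to 6 dp, full precision carried).
Each pᵢ ln pᵢ term: 0.034884×(-3.355735)=-0.117061, 0.081395×(-2.508437)=-0.204175, 0.034884×(-3.355735)=-0.117061, 0.813953×(-0.205852)=-0.167554, 0.034884×(-3.355735)=-0.117061.
Sum = -0.722911, so H' = 0.7229.

0.7229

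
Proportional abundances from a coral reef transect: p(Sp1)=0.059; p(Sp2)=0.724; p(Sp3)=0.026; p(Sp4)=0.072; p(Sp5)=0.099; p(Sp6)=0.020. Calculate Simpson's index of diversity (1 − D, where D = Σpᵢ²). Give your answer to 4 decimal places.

D = 0.059² + 0.724² + 0.026² + 0.072² + 0.099² + 0.02² = 0.003481 + 0.524176 + 0.000676 + 0.005184 + 0.009801 + 0.000400 = 0.543718 (working shown to 6 dp, full precision carried).
So 1 − D = 0.456282, i.e. 0.4563 to 4 decimal places.

0.4563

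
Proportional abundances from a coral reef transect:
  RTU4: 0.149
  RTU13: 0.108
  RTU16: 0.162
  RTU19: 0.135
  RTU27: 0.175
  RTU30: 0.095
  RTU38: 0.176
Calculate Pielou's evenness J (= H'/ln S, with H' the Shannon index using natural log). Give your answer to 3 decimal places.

0.989

H' = −Σ pᵢ ln pᵢ = −((-0.28367) + (-0.24037) + (-0.29487) + (-0.27033) + (-0.30502) + (-0.22362) + (-0.30576)) = 1.92363 (working shown to 5 dp, full precision carried).
With S = 7 species, ln S = 1.94591, so J = 1.92363/1.94591 = 0.98855, i.e. 0.989 to 3 decimal places.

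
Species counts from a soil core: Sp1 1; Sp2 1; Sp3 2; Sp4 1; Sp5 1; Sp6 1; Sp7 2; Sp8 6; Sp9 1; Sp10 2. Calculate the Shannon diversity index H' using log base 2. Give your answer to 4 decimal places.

Total N = 1+1+2+1+1+1+2+6+1+2 = 18, so the proportions are 0.055556, 0.055556, 0.111111, 0.055556, 0.055556, 0.055556, 0.111111, 0.333333, 0.055556, 0.111111 (working shown to 6 dp, full precision carried).
Each pᵢ log₂ pᵢ term: 0.055556×(-4.169925)=-0.231663, 0.055556×(-4.169925)=-0.231663, 0.111111×(-3.169925)=-0.352214, 0.055556×(-4.169925)=-0.231663, 0.055556×(-4.169925)=-0.231663, 0.055556×(-4.169925)=-0.231663, 0.111111×(-3.169925)=-0.352214, 0.333333×(-1.584963)=-0.528321, 0.055556×(-4.169925)=-0.231663, 0.111111×(-3.169925)=-0.352214.
Sum = -2.974938, so H' = 2.9749.

2.9749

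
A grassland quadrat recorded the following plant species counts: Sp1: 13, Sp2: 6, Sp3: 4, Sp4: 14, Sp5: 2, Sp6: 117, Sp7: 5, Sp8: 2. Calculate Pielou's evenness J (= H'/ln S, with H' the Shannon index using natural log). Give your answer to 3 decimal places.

0.518

Total N = 13+6+4+14+2+117+5+2 = 163, so the proportions are 0.07975, 0.03681, 0.02454, 0.08589, 0.01227, 0.71779, 0.03067, 0.01227 (working shown to 5 dp, full precision carried).
H' = −Σ pᵢ ln pᵢ = −((-0.20168) + (-0.12155) + (-0.09098) + (-0.21083) + (-0.05400) + (-0.23800) + (-0.10688) + (-0.05400)) = 1.07792.
With S = 8 species, ln S = 2.07944, so J = 1.07792/2.07944 = 0.51837, i.e. 0.518 to 3 decimal places.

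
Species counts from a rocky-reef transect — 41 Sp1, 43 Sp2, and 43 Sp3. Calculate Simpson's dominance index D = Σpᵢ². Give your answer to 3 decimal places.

Total N = 41+43+43 = 127, so the proportions are 0.322835, 0.338583, 0.338583 (working shown to 6 dp, full precision carried).
D = 0.322835² + 0.338583² + 0.338583² = 0.104222 + 0.114638 + 0.114638 = 0.333499.
To 3 decimal places, D = 0.333.

0.333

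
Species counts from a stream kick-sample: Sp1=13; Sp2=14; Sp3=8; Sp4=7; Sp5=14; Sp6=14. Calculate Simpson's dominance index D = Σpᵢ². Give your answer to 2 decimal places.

Total N = 13+14+8+7+14+14 = 70, so the proportions are 0.1857, 0.2, 0.1143, 0.1, 0.2, 0.2 (working shown to 4 dp, full precision carried).
D = 0.1857² + 0.2² + 0.1143² + 0.1² + 0.2² + 0.2² = 0.0345 + 0.0400 + 0.0131 + 0.0100 + 0.0400 + 0.0400 = 0.1776.
To 2 decimal places, D = 0.18.

0.18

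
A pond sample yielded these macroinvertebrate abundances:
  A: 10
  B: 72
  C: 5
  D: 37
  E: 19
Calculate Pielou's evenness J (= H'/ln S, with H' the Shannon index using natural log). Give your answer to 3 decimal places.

Total N = 10+72+5+37+19 = 143, so the proportions are 0.06993, 0.5035, 0.03497, 0.25874, 0.13287 (working shown to 5 dp, full precision carried).
H' = −Σ pᵢ ln pᵢ = −((-0.18603) + (-0.34549) + (-0.11725) + (-0.34980) + (-0.26818)) = 1.26675.
With S = 5 species, ln S = 1.60944, so J = 1.26675/1.60944 = 0.78708, i.e. 0.787 to 3 decimal places.

0.787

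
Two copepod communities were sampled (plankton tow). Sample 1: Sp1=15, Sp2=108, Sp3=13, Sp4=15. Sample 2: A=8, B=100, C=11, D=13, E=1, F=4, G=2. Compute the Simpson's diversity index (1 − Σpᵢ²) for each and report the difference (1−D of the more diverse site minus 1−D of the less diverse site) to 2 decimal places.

Sample 1: N=151, proportions 0.0993, 0.7152, 0.0861, 0.0993, giving 1−D = 0.4613 (working shown to 4 dp, full precision carried).
Sample 2: N=139, proportions 0.0576, 0.7194, 0.0791, 0.0935, 0.0072, 0.0288, 0.0144, giving 1−D = 0.4630.
Difference = |0.4613 − 0.4630| = 0.0017, i.e. 0.00 to 2 decimal places.

0.00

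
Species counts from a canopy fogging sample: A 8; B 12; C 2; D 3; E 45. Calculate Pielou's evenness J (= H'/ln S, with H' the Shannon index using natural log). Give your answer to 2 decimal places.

0.67

Total N = 8+12+2+3+45 = 70, so the proportions are 0.1143, 0.1714, 0.0286, 0.0429, 0.6429 (working shown to 4 dp, full precision carried).
H' = −Σ pᵢ ln pᵢ = −((-0.2479) + (-0.3023) + (-0.1016) + (-0.1350) + (-0.2840)) = 1.0708.
With S = 5 species, ln S = 1.6094, so J = 1.0708/1.6094 = 0.6653, i.e. 0.67 to 2 decimal places.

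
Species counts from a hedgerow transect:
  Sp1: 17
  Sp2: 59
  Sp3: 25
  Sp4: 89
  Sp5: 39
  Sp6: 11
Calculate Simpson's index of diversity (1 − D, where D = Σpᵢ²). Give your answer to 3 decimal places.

0.758

Total N = 17+59+25+89+39+11 = 240, so the proportions are 0.07083, 0.24583, 0.10417, 0.37083, 0.1625, 0.04583 (working shown to 5 dp, full precision carried).
D = 0.07083² + 0.24583² + 0.10417² + 0.37083² + 0.1625² + 0.04583² = 0.00502 + 0.06043 + 0.01085 + 0.13752 + 0.02641 + 0.00210 = 0.24233.
So 1 − D = 0.75767, i.e. 0.758 to 3 decimal places.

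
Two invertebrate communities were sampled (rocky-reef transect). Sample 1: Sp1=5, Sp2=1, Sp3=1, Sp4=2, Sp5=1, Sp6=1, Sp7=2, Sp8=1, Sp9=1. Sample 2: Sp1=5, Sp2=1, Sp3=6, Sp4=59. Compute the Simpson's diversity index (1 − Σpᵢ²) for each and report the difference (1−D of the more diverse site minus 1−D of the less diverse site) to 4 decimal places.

Sample 1: N=15, proportions 0.3333333, 0.0666667, 0.0666667, 0.1333333, 0.0666667, 0.0666667, 0.1333333, 0.0666667, 0.0666667, giving 1−D = 0.8266667 (working shown to 7 dp, full precision carried).
Sample 2: N=71, proportions 0.0704225, 0.0140845, 0.084507, 0.8309859, giving 1−D = 0.2971633.
Difference = |0.8266667 − 0.2971633| = 0.5295034, i.e. 0.5295 to 4 decimal places.

0.5295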